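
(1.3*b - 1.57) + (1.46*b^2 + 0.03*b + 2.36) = 1.46*b^2 + 1.33*b + 0.79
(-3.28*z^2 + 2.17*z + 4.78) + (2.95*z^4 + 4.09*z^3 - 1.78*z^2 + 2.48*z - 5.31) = 2.95*z^4 + 4.09*z^3 - 5.06*z^2 + 4.65*z - 0.529999999999999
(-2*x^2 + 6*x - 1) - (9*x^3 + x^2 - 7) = -9*x^3 - 3*x^2 + 6*x + 6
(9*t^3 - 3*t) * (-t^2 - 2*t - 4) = -9*t^5 - 18*t^4 - 33*t^3 + 6*t^2 + 12*t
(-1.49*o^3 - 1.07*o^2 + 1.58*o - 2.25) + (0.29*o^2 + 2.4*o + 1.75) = -1.49*o^3 - 0.78*o^2 + 3.98*o - 0.5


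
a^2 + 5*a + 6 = (a + 2)*(a + 3)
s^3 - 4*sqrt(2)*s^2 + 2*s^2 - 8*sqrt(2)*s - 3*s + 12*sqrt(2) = (s - 1)*(s + 3)*(s - 4*sqrt(2))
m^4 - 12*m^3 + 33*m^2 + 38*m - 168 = (m - 7)*(m - 4)*(m - 3)*(m + 2)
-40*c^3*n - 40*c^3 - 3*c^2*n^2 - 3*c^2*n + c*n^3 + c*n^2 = (-8*c + n)*(5*c + n)*(c*n + c)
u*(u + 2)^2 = u^3 + 4*u^2 + 4*u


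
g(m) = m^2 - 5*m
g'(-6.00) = -17.00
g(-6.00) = 66.00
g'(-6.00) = -17.00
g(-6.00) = 66.00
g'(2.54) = 0.08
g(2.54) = -6.25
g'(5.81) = 6.62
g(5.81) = 4.71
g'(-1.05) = -7.10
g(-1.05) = 6.35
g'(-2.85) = -10.70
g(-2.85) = 22.37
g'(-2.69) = -10.38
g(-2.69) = 20.69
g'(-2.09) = -9.18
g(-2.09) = 14.82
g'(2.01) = -0.98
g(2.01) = -6.01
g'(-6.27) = -17.54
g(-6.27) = 70.66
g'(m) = 2*m - 5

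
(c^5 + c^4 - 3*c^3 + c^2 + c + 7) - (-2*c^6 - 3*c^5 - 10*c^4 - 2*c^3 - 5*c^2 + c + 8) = 2*c^6 + 4*c^5 + 11*c^4 - c^3 + 6*c^2 - 1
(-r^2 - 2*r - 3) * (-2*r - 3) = 2*r^3 + 7*r^2 + 12*r + 9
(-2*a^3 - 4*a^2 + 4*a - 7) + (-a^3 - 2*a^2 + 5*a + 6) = -3*a^3 - 6*a^2 + 9*a - 1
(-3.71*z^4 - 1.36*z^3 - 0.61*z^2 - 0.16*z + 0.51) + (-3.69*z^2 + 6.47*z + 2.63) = -3.71*z^4 - 1.36*z^3 - 4.3*z^2 + 6.31*z + 3.14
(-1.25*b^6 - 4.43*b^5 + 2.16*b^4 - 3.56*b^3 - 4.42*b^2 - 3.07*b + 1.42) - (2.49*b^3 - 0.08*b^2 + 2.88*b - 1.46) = -1.25*b^6 - 4.43*b^5 + 2.16*b^4 - 6.05*b^3 - 4.34*b^2 - 5.95*b + 2.88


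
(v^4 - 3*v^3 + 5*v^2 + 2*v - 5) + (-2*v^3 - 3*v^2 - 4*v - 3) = v^4 - 5*v^3 + 2*v^2 - 2*v - 8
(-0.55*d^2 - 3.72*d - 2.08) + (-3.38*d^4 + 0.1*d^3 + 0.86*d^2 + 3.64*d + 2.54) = -3.38*d^4 + 0.1*d^3 + 0.31*d^2 - 0.0800000000000001*d + 0.46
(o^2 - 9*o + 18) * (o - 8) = o^3 - 17*o^2 + 90*o - 144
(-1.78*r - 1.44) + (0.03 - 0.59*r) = -2.37*r - 1.41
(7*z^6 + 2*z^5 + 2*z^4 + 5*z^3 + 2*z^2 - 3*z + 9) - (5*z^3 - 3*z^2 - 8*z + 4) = 7*z^6 + 2*z^5 + 2*z^4 + 5*z^2 + 5*z + 5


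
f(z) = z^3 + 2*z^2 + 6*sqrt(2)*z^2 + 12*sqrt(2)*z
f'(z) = 3*z^2 + 4*z + 12*sqrt(2)*z + 12*sqrt(2)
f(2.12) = 92.63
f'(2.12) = 74.91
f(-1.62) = -4.23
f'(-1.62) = -9.13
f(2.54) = 127.14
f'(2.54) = 89.59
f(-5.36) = 56.29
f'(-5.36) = -9.24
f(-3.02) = 16.84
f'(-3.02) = -19.00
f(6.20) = 746.60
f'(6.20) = 262.31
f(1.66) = 61.64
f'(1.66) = 60.05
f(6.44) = 811.24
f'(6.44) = 276.44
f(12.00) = 3441.53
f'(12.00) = 700.62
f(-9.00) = -32.43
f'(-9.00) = 71.24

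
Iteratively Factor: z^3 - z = (z + 1)*(z^2 - z) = (z - 1)*(z + 1)*(z)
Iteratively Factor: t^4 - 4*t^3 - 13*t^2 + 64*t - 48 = (t - 3)*(t^3 - t^2 - 16*t + 16) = (t - 3)*(t - 1)*(t^2 - 16) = (t - 4)*(t - 3)*(t - 1)*(t + 4)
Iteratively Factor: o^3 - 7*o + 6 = (o + 3)*(o^2 - 3*o + 2) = (o - 1)*(o + 3)*(o - 2)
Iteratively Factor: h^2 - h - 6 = (h - 3)*(h + 2)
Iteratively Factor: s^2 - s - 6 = (s - 3)*(s + 2)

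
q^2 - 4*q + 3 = (q - 3)*(q - 1)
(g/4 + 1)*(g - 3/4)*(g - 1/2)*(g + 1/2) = g^4/4 + 13*g^3/16 - 13*g^2/16 - 13*g/64 + 3/16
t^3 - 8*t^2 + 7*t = t*(t - 7)*(t - 1)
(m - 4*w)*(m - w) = m^2 - 5*m*w + 4*w^2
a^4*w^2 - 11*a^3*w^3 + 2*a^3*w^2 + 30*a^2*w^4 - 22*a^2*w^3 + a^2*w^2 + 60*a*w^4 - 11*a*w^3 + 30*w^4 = (a - 6*w)*(a - 5*w)*(a*w + w)^2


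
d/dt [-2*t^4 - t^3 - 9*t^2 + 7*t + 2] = -8*t^3 - 3*t^2 - 18*t + 7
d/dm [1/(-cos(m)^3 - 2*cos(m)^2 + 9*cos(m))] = (-3*cos(m)^2 - 4*cos(m) + 9)*sin(m)/((cos(m)^2 + 2*cos(m) - 9)^2*cos(m)^2)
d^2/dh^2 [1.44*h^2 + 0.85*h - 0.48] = 2.88000000000000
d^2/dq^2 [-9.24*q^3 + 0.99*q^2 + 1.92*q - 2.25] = 1.98 - 55.44*q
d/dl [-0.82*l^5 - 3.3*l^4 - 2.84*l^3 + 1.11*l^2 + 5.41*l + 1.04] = -4.1*l^4 - 13.2*l^3 - 8.52*l^2 + 2.22*l + 5.41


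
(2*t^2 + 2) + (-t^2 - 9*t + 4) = t^2 - 9*t + 6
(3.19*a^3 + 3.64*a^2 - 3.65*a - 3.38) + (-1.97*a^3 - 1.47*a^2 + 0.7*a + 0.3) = 1.22*a^3 + 2.17*a^2 - 2.95*a - 3.08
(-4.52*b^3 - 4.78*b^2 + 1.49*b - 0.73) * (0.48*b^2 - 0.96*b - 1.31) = -2.1696*b^5 + 2.0448*b^4 + 11.2252*b^3 + 4.481*b^2 - 1.2511*b + 0.9563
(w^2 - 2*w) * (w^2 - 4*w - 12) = w^4 - 6*w^3 - 4*w^2 + 24*w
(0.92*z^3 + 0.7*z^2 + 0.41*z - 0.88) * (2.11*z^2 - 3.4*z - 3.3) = 1.9412*z^5 - 1.651*z^4 - 4.5509*z^3 - 5.5608*z^2 + 1.639*z + 2.904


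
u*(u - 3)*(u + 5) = u^3 + 2*u^2 - 15*u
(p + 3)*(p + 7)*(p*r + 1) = p^3*r + 10*p^2*r + p^2 + 21*p*r + 10*p + 21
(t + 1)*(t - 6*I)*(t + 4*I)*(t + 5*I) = t^4 + t^3 + 3*I*t^3 + 34*t^2 + 3*I*t^2 + 34*t + 120*I*t + 120*I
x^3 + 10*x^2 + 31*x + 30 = (x + 2)*(x + 3)*(x + 5)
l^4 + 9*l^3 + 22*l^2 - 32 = (l - 1)*(l + 2)*(l + 4)^2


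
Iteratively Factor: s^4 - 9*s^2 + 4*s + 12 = (s - 2)*(s^3 + 2*s^2 - 5*s - 6) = (s - 2)*(s + 3)*(s^2 - s - 2) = (s - 2)*(s + 1)*(s + 3)*(s - 2)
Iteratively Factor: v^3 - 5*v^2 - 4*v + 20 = (v - 2)*(v^2 - 3*v - 10) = (v - 2)*(v + 2)*(v - 5)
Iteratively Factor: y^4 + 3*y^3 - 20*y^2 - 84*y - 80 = (y - 5)*(y^3 + 8*y^2 + 20*y + 16) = (y - 5)*(y + 2)*(y^2 + 6*y + 8) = (y - 5)*(y + 2)^2*(y + 4)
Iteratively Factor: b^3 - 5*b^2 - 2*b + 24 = (b - 3)*(b^2 - 2*b - 8) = (b - 3)*(b + 2)*(b - 4)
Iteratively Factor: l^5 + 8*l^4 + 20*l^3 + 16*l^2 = (l)*(l^4 + 8*l^3 + 20*l^2 + 16*l) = l*(l + 4)*(l^3 + 4*l^2 + 4*l) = l*(l + 2)*(l + 4)*(l^2 + 2*l) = l^2*(l + 2)*(l + 4)*(l + 2)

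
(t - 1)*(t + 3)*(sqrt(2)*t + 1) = sqrt(2)*t^3 + t^2 + 2*sqrt(2)*t^2 - 3*sqrt(2)*t + 2*t - 3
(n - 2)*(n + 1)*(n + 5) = n^3 + 4*n^2 - 7*n - 10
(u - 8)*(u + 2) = u^2 - 6*u - 16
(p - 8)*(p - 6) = p^2 - 14*p + 48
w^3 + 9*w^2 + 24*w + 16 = (w + 1)*(w + 4)^2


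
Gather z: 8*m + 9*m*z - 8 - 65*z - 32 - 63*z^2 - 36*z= 8*m - 63*z^2 + z*(9*m - 101) - 40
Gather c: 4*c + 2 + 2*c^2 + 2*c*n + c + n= 2*c^2 + c*(2*n + 5) + n + 2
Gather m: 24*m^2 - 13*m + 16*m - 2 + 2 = 24*m^2 + 3*m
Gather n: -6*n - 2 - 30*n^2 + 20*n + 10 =-30*n^2 + 14*n + 8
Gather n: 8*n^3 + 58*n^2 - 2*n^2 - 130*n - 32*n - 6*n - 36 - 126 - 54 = 8*n^3 + 56*n^2 - 168*n - 216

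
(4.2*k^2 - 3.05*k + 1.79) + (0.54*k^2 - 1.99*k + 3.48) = 4.74*k^2 - 5.04*k + 5.27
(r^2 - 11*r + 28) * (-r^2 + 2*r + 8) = -r^4 + 13*r^3 - 42*r^2 - 32*r + 224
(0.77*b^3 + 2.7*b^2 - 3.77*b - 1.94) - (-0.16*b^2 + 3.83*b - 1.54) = 0.77*b^3 + 2.86*b^2 - 7.6*b - 0.4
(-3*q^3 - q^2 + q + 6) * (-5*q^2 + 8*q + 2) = 15*q^5 - 19*q^4 - 19*q^3 - 24*q^2 + 50*q + 12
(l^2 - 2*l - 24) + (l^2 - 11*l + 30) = 2*l^2 - 13*l + 6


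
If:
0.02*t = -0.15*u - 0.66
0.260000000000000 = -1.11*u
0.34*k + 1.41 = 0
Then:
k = -4.15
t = -31.24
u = -0.23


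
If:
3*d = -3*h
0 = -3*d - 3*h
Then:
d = -h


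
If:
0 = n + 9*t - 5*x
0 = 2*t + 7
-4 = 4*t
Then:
No Solution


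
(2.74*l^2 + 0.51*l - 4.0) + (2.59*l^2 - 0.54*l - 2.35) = 5.33*l^2 - 0.03*l - 6.35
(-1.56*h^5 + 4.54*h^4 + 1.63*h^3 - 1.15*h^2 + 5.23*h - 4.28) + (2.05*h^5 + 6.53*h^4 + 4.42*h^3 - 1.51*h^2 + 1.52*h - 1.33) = 0.49*h^5 + 11.07*h^4 + 6.05*h^3 - 2.66*h^2 + 6.75*h - 5.61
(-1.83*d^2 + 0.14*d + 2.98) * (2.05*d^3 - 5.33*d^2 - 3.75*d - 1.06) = -3.7515*d^5 + 10.0409*d^4 + 12.2253*d^3 - 14.4686*d^2 - 11.3234*d - 3.1588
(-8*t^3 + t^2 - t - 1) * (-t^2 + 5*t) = 8*t^5 - 41*t^4 + 6*t^3 - 4*t^2 - 5*t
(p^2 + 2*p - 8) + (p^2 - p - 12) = 2*p^2 + p - 20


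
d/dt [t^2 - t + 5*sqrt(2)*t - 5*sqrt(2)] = 2*t - 1 + 5*sqrt(2)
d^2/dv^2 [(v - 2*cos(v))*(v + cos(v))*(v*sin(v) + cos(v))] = -v^3*sin(v) + 2*v^2*sin(2*v) + 5*v^2*cos(v) + 5*v*sin(v)/2 + 9*v*sin(3*v)/2 - 2*v*cos(2*v) + sin(2*v) + 5*cos(v)/2 + 3*cos(3*v)/2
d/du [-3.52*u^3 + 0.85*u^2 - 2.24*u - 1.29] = -10.56*u^2 + 1.7*u - 2.24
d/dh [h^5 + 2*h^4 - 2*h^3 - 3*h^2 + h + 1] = 5*h^4 + 8*h^3 - 6*h^2 - 6*h + 1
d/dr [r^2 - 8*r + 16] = 2*r - 8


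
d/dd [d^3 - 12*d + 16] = 3*d^2 - 12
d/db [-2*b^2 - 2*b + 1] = -4*b - 2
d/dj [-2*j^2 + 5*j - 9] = 5 - 4*j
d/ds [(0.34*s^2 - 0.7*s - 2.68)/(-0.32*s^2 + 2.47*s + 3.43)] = (0.6158*s^2 + 0.6172*s + 4.2186)/(0.1024*s^4 - 1.5808*s^3 + 3.9057*s^2 + 16.9442*s + 11.7649)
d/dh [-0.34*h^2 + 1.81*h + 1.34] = 1.81 - 0.68*h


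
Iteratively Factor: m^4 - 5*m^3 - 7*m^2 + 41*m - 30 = (m + 3)*(m^3 - 8*m^2 + 17*m - 10) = (m - 5)*(m + 3)*(m^2 - 3*m + 2) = (m - 5)*(m - 2)*(m + 3)*(m - 1)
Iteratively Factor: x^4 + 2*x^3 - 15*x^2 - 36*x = (x - 4)*(x^3 + 6*x^2 + 9*x) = (x - 4)*(x + 3)*(x^2 + 3*x) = (x - 4)*(x + 3)^2*(x)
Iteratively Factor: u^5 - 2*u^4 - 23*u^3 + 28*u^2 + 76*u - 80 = (u + 4)*(u^4 - 6*u^3 + u^2 + 24*u - 20) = (u - 1)*(u + 4)*(u^3 - 5*u^2 - 4*u + 20) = (u - 1)*(u + 2)*(u + 4)*(u^2 - 7*u + 10) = (u - 2)*(u - 1)*(u + 2)*(u + 4)*(u - 5)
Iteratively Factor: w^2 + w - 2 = (w - 1)*(w + 2)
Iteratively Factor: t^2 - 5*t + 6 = (t - 3)*(t - 2)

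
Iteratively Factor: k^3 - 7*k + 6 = (k - 1)*(k^2 + k - 6) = (k - 2)*(k - 1)*(k + 3)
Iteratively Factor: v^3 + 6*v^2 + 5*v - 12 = (v - 1)*(v^2 + 7*v + 12) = (v - 1)*(v + 4)*(v + 3)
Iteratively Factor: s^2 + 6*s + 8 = (s + 2)*(s + 4)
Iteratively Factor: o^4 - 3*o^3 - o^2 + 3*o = (o)*(o^3 - 3*o^2 - o + 3) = o*(o - 1)*(o^2 - 2*o - 3) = o*(o - 3)*(o - 1)*(o + 1)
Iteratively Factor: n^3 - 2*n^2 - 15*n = (n - 5)*(n^2 + 3*n) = n*(n - 5)*(n + 3)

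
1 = 1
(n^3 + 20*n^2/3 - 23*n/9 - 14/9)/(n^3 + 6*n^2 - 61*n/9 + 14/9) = (3*n + 1)/(3*n - 1)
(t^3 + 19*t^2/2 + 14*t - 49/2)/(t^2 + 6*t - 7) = t + 7/2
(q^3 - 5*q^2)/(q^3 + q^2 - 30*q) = q/(q + 6)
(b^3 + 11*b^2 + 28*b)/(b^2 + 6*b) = (b^2 + 11*b + 28)/(b + 6)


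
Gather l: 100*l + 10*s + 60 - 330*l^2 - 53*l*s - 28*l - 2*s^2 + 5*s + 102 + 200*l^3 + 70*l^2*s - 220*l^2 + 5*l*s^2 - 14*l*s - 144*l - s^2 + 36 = 200*l^3 + l^2*(70*s - 550) + l*(5*s^2 - 67*s - 72) - 3*s^2 + 15*s + 198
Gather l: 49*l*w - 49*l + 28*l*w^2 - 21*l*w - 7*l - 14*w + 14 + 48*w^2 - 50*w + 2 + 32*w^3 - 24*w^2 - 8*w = l*(28*w^2 + 28*w - 56) + 32*w^3 + 24*w^2 - 72*w + 16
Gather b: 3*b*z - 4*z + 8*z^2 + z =3*b*z + 8*z^2 - 3*z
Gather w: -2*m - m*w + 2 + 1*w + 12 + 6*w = -2*m + w*(7 - m) + 14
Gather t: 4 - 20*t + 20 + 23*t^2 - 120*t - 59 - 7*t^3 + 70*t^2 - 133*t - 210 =-7*t^3 + 93*t^2 - 273*t - 245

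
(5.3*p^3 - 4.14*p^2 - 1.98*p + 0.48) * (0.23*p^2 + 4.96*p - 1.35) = 1.219*p^5 + 25.3358*p^4 - 28.1448*p^3 - 4.1214*p^2 + 5.0538*p - 0.648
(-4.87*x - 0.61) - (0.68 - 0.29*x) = -4.58*x - 1.29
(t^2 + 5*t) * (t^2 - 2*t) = t^4 + 3*t^3 - 10*t^2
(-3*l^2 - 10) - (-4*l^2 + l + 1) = l^2 - l - 11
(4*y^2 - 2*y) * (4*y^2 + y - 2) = 16*y^4 - 4*y^3 - 10*y^2 + 4*y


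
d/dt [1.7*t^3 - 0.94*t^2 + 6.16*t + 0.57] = 5.1*t^2 - 1.88*t + 6.16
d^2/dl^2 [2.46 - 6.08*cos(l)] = 6.08*cos(l)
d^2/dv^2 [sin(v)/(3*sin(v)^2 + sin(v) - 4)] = (-81*(1 - cos(2*v))^2/4 - 137*sin(v)/2 + 3*sin(3*v)/2 - 6*cos(2*v) + 9*cos(4*v) - 11)/((sin(v) - 1)^2*(3*sin(v) + 4)^3)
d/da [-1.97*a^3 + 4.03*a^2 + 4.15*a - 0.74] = -5.91*a^2 + 8.06*a + 4.15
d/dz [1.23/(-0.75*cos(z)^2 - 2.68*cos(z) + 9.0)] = -(1.845*cos(z) + 3.2964)*sin(z)/(0.75*cos(z)^2 + 2.68*cos(z) - 9.0)^2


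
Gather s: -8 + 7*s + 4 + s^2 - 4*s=s^2 + 3*s - 4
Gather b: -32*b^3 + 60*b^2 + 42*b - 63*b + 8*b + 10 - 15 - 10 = -32*b^3 + 60*b^2 - 13*b - 15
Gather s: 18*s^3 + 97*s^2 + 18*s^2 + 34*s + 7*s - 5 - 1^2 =18*s^3 + 115*s^2 + 41*s - 6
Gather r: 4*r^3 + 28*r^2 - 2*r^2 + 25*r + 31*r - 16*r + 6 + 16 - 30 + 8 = 4*r^3 + 26*r^2 + 40*r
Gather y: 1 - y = 1 - y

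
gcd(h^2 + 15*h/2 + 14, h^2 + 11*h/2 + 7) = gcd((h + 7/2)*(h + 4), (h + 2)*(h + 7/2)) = h + 7/2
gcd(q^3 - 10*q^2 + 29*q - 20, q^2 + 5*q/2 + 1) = 1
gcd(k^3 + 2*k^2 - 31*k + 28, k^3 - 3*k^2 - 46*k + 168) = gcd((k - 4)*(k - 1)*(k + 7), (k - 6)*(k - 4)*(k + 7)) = k^2 + 3*k - 28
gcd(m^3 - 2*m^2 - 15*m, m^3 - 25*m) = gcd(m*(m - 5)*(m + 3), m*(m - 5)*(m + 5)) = m^2 - 5*m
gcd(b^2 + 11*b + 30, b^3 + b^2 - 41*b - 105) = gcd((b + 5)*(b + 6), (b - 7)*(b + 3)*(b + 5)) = b + 5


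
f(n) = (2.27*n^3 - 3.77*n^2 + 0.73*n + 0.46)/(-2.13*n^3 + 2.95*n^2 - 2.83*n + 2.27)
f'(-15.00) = -0.00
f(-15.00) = -1.08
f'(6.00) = -0.02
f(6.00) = -0.98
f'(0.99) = -11.95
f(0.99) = -1.06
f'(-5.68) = 0.01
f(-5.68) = -1.07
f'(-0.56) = 0.91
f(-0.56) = -0.30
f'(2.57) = -0.20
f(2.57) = -0.74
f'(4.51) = -0.05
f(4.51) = -0.93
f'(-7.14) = 0.00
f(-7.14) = -1.08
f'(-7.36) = 0.00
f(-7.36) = -1.08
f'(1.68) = -0.62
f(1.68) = -0.42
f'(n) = (6.39*n^2 - 5.9*n + 2.83)*(2.27*n^3 - 3.77*n^2 + 0.73*n + 0.46)/(-2.13*n^3 + 2.95*n^2 - 2.83*n + 2.27)^2 + (6.81*n^2 - 7.54*n + 0.73)/(-2.13*n^3 + 2.95*n^2 - 2.83*n + 2.27) = (-1.3336*n^4 - 9.7384*n^3 + 26.9137*n^2 - 19.8298*n + 2.9589)/(4.5369*n^6 - 12.567*n^5 + 20.7583*n^4 - 26.3672*n^3 + 21.4019*n^2 - 12.8482*n + 5.1529)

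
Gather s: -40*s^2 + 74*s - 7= -40*s^2 + 74*s - 7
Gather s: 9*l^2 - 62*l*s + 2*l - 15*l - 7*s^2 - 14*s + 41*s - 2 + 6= 9*l^2 - 13*l - 7*s^2 + s*(27 - 62*l) + 4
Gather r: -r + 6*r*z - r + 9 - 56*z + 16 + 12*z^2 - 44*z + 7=r*(6*z - 2) + 12*z^2 - 100*z + 32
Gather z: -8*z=-8*z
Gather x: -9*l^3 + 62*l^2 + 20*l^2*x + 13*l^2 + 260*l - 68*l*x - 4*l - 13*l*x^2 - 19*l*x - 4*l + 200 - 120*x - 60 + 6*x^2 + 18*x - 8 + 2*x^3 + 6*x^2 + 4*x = -9*l^3 + 75*l^2 + 252*l + 2*x^3 + x^2*(12 - 13*l) + x*(20*l^2 - 87*l - 98) + 132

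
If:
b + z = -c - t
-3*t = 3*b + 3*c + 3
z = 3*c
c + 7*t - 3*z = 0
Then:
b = -12/7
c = 1/3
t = 8/21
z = 1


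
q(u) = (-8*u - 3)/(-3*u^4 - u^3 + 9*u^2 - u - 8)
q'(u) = (-8*u - 3)*(12*u^3 + 3*u^2 - 18*u + 1)/(-3*u^4 - u^3 + 9*u^2 - u - 8)^2 - 8/(-3*u^4 - u^3 + 9*u^2 - u - 8) = (24*u^4 + 8*u^3 - 72*u^2 + 8*u - (8*u + 3)*(12*u^3 + 3*u^2 - 18*u + 1) + 64)/(3*u^4 + u^3 - 9*u^2 + u + 8)^2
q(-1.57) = 6.84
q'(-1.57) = -53.67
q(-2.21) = -0.65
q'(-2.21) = -1.78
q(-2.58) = -0.29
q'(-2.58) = -0.52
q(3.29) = 0.10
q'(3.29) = -0.10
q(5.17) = 0.02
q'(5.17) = -0.01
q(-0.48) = -0.15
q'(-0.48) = 1.71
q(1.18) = 3.03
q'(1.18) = -0.75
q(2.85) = 0.16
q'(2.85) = -0.21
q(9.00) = 0.00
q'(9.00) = 0.00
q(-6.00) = -0.01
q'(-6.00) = -0.00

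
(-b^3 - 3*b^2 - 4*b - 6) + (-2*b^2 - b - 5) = -b^3 - 5*b^2 - 5*b - 11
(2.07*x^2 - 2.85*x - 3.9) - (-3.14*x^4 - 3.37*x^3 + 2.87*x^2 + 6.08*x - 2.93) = 3.14*x^4 + 3.37*x^3 - 0.8*x^2 - 8.93*x - 0.97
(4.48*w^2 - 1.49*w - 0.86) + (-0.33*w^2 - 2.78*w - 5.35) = 4.15*w^2 - 4.27*w - 6.21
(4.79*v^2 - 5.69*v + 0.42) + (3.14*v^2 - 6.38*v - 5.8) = 7.93*v^2 - 12.07*v - 5.38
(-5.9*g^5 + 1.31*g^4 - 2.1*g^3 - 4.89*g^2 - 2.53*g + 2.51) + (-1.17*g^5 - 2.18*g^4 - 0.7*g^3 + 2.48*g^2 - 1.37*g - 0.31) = -7.07*g^5 - 0.87*g^4 - 2.8*g^3 - 2.41*g^2 - 3.9*g + 2.2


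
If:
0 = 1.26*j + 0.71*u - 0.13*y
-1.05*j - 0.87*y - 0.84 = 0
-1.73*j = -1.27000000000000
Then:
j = 0.73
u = -1.64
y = -1.85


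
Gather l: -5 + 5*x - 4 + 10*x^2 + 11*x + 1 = 10*x^2 + 16*x - 8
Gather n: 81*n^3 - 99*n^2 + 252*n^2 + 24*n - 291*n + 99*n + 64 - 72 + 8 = 81*n^3 + 153*n^2 - 168*n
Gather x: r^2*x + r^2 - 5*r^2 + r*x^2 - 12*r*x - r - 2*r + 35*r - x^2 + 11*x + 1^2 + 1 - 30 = -4*r^2 + 32*r + x^2*(r - 1) + x*(r^2 - 12*r + 11) - 28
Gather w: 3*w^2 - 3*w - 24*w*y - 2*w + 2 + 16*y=3*w^2 + w*(-24*y - 5) + 16*y + 2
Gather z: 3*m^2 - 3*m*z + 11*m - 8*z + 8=3*m^2 + 11*m + z*(-3*m - 8) + 8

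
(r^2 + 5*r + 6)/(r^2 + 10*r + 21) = (r + 2)/(r + 7)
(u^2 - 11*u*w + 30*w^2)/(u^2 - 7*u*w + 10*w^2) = (u - 6*w)/(u - 2*w)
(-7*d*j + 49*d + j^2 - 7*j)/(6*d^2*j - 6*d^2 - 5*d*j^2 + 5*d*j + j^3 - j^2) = (-7*d*j + 49*d + j^2 - 7*j)/(6*d^2*j - 6*d^2 - 5*d*j^2 + 5*d*j + j^3 - j^2)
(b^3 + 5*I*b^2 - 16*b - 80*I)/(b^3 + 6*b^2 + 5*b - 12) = (b^2 + b*(-4 + 5*I) - 20*I)/(b^2 + 2*b - 3)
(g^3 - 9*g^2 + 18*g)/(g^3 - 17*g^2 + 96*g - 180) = g*(g - 3)/(g^2 - 11*g + 30)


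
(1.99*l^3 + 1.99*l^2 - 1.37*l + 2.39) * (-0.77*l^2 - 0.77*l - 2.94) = -1.5323*l^5 - 3.0646*l^4 - 6.328*l^3 - 6.636*l^2 + 2.1875*l - 7.0266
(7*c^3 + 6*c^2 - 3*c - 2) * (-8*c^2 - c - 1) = -56*c^5 - 55*c^4 + 11*c^3 + 13*c^2 + 5*c + 2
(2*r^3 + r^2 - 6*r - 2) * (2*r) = 4*r^4 + 2*r^3 - 12*r^2 - 4*r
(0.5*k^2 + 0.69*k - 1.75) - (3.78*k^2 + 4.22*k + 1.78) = -3.28*k^2 - 3.53*k - 3.53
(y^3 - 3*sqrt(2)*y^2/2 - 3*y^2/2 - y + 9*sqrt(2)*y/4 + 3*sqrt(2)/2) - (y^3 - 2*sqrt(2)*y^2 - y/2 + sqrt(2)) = -3*y^2/2 + sqrt(2)*y^2/2 - y/2 + 9*sqrt(2)*y/4 + sqrt(2)/2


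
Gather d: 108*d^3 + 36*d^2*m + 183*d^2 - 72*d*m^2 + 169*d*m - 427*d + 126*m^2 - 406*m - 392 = 108*d^3 + d^2*(36*m + 183) + d*(-72*m^2 + 169*m - 427) + 126*m^2 - 406*m - 392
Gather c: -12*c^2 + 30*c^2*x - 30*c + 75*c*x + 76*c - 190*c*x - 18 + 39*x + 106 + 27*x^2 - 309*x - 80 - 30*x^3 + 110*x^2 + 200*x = c^2*(30*x - 12) + c*(46 - 115*x) - 30*x^3 + 137*x^2 - 70*x + 8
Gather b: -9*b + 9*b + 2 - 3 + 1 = 0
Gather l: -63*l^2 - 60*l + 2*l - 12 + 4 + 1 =-63*l^2 - 58*l - 7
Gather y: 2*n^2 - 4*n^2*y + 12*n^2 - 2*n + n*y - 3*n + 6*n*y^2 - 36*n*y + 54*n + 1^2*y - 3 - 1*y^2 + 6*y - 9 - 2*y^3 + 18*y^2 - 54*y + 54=14*n^2 + 49*n - 2*y^3 + y^2*(6*n + 17) + y*(-4*n^2 - 35*n - 47) + 42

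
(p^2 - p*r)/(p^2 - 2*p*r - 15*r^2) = p*(-p + r)/(-p^2 + 2*p*r + 15*r^2)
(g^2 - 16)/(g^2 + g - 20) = (g + 4)/(g + 5)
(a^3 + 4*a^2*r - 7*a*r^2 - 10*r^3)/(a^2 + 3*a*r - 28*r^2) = (a^3 + 4*a^2*r - 7*a*r^2 - 10*r^3)/(a^2 + 3*a*r - 28*r^2)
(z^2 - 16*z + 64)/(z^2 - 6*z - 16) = (z - 8)/(z + 2)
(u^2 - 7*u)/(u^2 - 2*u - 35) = u/(u + 5)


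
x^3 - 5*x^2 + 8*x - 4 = (x - 2)^2*(x - 1)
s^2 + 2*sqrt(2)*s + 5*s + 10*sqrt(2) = (s + 5)*(s + 2*sqrt(2))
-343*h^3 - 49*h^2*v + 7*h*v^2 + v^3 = (-7*h + v)*(7*h + v)^2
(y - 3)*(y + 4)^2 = y^3 + 5*y^2 - 8*y - 48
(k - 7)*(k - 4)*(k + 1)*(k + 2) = k^4 - 8*k^3 - 3*k^2 + 62*k + 56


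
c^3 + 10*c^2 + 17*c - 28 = (c - 1)*(c + 4)*(c + 7)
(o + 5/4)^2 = o^2 + 5*o/2 + 25/16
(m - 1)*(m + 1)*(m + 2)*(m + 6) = m^4 + 8*m^3 + 11*m^2 - 8*m - 12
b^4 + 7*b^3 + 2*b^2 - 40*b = b*(b - 2)*(b + 4)*(b + 5)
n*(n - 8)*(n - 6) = n^3 - 14*n^2 + 48*n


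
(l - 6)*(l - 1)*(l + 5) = l^3 - 2*l^2 - 29*l + 30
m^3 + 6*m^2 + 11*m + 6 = (m + 1)*(m + 2)*(m + 3)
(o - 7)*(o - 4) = o^2 - 11*o + 28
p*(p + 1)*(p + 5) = p^3 + 6*p^2 + 5*p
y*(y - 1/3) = y^2 - y/3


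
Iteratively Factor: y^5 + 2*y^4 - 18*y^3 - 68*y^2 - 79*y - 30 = (y + 1)*(y^4 + y^3 - 19*y^2 - 49*y - 30) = (y - 5)*(y + 1)*(y^3 + 6*y^2 + 11*y + 6) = (y - 5)*(y + 1)*(y + 3)*(y^2 + 3*y + 2) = (y - 5)*(y + 1)*(y + 2)*(y + 3)*(y + 1)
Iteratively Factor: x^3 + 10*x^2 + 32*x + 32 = (x + 2)*(x^2 + 8*x + 16) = (x + 2)*(x + 4)*(x + 4)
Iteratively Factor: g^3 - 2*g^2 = (g)*(g^2 - 2*g) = g^2*(g - 2)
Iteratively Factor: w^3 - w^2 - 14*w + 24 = (w + 4)*(w^2 - 5*w + 6) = (w - 3)*(w + 4)*(w - 2)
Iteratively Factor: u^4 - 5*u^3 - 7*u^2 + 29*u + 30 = (u + 2)*(u^3 - 7*u^2 + 7*u + 15) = (u - 5)*(u + 2)*(u^2 - 2*u - 3) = (u - 5)*(u - 3)*(u + 2)*(u + 1)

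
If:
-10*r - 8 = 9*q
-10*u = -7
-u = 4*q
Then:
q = -7/40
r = -257/400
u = 7/10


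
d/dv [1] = 0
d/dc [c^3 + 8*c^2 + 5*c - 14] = 3*c^2 + 16*c + 5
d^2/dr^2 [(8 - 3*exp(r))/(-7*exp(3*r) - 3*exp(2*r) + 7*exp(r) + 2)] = (588*exp(6*r) - 3339*exp(5*r) - 1233*exp(4*r) + 1105*exp(3*r) - 396*exp(2*r) - 626*exp(r) + 124)*exp(r)/(343*exp(9*r) + 441*exp(8*r) - 840*exp(7*r) - 1149*exp(6*r) + 588*exp(5*r) + 975*exp(4*r) - 7*exp(3*r) - 258*exp(2*r) - 84*exp(r) - 8)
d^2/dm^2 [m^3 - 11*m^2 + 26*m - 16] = 6*m - 22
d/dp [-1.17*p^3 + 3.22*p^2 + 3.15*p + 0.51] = -3.51*p^2 + 6.44*p + 3.15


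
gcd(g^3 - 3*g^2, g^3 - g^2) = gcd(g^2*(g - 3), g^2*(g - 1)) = g^2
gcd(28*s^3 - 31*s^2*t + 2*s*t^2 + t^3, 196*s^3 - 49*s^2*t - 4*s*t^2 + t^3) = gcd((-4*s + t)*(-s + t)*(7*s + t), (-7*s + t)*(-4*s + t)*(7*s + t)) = 28*s^2 - 3*s*t - t^2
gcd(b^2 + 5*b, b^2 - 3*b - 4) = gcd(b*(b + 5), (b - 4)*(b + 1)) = 1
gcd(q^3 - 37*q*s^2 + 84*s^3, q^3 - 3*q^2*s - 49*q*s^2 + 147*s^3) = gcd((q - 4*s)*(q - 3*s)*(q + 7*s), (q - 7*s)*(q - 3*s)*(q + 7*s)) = q^2 + 4*q*s - 21*s^2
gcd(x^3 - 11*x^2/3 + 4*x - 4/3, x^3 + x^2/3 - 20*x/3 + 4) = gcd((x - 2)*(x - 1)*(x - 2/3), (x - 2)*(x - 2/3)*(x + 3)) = x^2 - 8*x/3 + 4/3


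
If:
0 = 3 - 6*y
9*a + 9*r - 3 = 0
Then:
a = 1/3 - r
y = 1/2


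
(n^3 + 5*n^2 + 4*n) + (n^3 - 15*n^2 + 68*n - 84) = 2*n^3 - 10*n^2 + 72*n - 84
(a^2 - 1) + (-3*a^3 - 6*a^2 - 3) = -3*a^3 - 5*a^2 - 4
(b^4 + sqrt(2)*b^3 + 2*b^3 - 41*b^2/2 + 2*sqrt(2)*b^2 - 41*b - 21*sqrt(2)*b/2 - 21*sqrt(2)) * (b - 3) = b^5 - b^4 + sqrt(2)*b^4 - 53*b^3/2 - sqrt(2)*b^3 - 33*sqrt(2)*b^2/2 + 41*b^2/2 + 21*sqrt(2)*b/2 + 123*b + 63*sqrt(2)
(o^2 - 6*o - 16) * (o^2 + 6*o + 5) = o^4 - 47*o^2 - 126*o - 80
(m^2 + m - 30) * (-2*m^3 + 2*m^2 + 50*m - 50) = -2*m^5 + 112*m^3 - 60*m^2 - 1550*m + 1500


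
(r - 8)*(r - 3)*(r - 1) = r^3 - 12*r^2 + 35*r - 24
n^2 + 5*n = n*(n + 5)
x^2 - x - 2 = (x - 2)*(x + 1)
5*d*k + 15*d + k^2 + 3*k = (5*d + k)*(k + 3)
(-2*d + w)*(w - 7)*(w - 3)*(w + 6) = -2*d*w^3 + 8*d*w^2 + 78*d*w - 252*d + w^4 - 4*w^3 - 39*w^2 + 126*w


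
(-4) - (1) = -5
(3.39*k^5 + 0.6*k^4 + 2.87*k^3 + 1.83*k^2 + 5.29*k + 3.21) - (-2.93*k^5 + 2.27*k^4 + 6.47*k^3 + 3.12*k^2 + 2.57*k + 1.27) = 6.32*k^5 - 1.67*k^4 - 3.6*k^3 - 1.29*k^2 + 2.72*k + 1.94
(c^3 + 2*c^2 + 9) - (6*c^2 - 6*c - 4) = c^3 - 4*c^2 + 6*c + 13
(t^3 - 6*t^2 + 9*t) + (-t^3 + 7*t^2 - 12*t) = t^2 - 3*t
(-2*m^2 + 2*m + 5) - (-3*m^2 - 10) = m^2 + 2*m + 15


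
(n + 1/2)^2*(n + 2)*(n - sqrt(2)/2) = n^4 - sqrt(2)*n^3/2 + 3*n^3 - 3*sqrt(2)*n^2/2 + 9*n^2/4 - 9*sqrt(2)*n/8 + n/2 - sqrt(2)/4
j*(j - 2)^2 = j^3 - 4*j^2 + 4*j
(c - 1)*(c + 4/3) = c^2 + c/3 - 4/3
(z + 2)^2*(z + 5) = z^3 + 9*z^2 + 24*z + 20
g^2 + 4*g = g*(g + 4)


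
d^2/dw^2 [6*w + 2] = 0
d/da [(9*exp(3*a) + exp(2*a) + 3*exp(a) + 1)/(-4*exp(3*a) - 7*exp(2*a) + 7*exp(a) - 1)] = (-59*exp(4*a) + 150*exp(3*a) + 13*exp(2*a) + 12*exp(a) - 10)*exp(a)/(16*exp(6*a) + 56*exp(5*a) - 7*exp(4*a) - 90*exp(3*a) + 63*exp(2*a) - 14*exp(a) + 1)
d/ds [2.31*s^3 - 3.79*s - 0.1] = 6.93*s^2 - 3.79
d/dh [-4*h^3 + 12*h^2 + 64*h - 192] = -12*h^2 + 24*h + 64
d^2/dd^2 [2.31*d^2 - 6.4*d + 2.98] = 4.62000000000000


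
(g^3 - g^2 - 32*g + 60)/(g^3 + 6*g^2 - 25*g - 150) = (g - 2)/(g + 5)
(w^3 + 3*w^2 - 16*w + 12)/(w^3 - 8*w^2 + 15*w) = (w^3 + 3*w^2 - 16*w + 12)/(w*(w^2 - 8*w + 15))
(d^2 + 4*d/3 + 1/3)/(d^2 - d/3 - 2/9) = 3*(d + 1)/(3*d - 2)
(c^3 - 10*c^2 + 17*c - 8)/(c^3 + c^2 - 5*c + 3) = (c - 8)/(c + 3)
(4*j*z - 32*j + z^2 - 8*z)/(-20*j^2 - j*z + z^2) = (z - 8)/(-5*j + z)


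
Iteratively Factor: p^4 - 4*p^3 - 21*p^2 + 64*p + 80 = (p - 4)*(p^3 - 21*p - 20) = (p - 5)*(p - 4)*(p^2 + 5*p + 4) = (p - 5)*(p - 4)*(p + 1)*(p + 4)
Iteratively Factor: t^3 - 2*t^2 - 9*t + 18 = (t - 2)*(t^2 - 9) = (t - 2)*(t + 3)*(t - 3)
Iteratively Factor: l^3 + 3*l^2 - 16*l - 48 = (l + 4)*(l^2 - l - 12) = (l + 3)*(l + 4)*(l - 4)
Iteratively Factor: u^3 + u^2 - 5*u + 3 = (u - 1)*(u^2 + 2*u - 3) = (u - 1)^2*(u + 3)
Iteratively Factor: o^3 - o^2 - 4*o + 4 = (o - 2)*(o^2 + o - 2) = (o - 2)*(o + 2)*(o - 1)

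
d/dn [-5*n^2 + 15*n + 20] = 15 - 10*n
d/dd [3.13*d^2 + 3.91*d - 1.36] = 6.26*d + 3.91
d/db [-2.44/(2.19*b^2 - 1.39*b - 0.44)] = (10.6872*b - 3.3916)/(-2.19*b^2 + 1.39*b + 0.44)^2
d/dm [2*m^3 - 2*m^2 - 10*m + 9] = 6*m^2 - 4*m - 10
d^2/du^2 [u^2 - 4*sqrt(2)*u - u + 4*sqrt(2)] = 2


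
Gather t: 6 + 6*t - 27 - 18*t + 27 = 6 - 12*t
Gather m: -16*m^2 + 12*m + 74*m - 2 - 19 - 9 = -16*m^2 + 86*m - 30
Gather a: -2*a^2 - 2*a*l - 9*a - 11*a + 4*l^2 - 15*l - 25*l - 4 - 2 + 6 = -2*a^2 + a*(-2*l - 20) + 4*l^2 - 40*l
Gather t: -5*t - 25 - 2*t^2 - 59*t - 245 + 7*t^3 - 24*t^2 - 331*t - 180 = 7*t^3 - 26*t^2 - 395*t - 450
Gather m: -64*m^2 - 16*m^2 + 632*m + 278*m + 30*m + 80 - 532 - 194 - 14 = -80*m^2 + 940*m - 660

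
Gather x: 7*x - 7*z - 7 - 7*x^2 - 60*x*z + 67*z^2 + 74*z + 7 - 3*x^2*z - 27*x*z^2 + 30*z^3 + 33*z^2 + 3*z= x^2*(-3*z - 7) + x*(-27*z^2 - 60*z + 7) + 30*z^3 + 100*z^2 + 70*z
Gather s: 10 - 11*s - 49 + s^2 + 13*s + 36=s^2 + 2*s - 3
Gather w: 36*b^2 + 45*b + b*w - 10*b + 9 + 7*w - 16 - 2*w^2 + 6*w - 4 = 36*b^2 + 35*b - 2*w^2 + w*(b + 13) - 11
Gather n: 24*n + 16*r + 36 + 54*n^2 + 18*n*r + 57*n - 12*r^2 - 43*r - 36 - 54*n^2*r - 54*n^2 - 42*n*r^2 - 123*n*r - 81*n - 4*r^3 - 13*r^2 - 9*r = -54*n^2*r + n*(-42*r^2 - 105*r) - 4*r^3 - 25*r^2 - 36*r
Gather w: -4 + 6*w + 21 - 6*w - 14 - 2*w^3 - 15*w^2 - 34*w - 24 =-2*w^3 - 15*w^2 - 34*w - 21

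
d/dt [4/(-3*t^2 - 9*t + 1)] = 12*(2*t + 3)/(3*t^2 + 9*t - 1)^2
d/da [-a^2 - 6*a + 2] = -2*a - 6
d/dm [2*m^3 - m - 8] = 6*m^2 - 1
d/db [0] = 0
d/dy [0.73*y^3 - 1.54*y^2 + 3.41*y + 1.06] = 2.19*y^2 - 3.08*y + 3.41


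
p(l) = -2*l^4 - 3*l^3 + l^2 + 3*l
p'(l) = -8*l^3 - 9*l^2 + 2*l + 3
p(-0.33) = -0.80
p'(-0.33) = 1.65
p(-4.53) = -556.40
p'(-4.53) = 552.93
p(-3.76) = -237.41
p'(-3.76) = 293.50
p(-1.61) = -3.16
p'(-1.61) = 9.84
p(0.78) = 0.78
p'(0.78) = -4.71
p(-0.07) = -0.20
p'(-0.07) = 2.82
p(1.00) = -1.00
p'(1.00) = -12.00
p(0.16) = 0.49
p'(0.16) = 3.06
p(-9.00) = -10881.00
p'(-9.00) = 5088.00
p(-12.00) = -36180.00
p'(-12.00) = 12507.00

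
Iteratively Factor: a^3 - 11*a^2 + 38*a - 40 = (a - 5)*(a^2 - 6*a + 8) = (a - 5)*(a - 4)*(a - 2)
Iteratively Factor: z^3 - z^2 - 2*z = (z + 1)*(z^2 - 2*z) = (z - 2)*(z + 1)*(z)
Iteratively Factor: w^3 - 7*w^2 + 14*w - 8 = (w - 1)*(w^2 - 6*w + 8) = (w - 4)*(w - 1)*(w - 2)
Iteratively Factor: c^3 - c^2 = (c - 1)*(c^2) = c*(c - 1)*(c)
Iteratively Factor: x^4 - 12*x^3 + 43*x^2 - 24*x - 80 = (x + 1)*(x^3 - 13*x^2 + 56*x - 80) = (x - 4)*(x + 1)*(x^2 - 9*x + 20) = (x - 4)^2*(x + 1)*(x - 5)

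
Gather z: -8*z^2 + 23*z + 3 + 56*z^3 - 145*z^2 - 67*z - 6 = 56*z^3 - 153*z^2 - 44*z - 3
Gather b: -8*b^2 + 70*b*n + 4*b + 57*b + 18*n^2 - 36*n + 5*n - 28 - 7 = -8*b^2 + b*(70*n + 61) + 18*n^2 - 31*n - 35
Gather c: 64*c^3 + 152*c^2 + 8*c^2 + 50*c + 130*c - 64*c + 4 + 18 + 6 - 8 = 64*c^3 + 160*c^2 + 116*c + 20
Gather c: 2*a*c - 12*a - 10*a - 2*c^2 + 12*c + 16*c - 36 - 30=-22*a - 2*c^2 + c*(2*a + 28) - 66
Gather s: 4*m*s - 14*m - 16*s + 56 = -14*m + s*(4*m - 16) + 56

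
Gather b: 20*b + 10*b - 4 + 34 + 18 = 30*b + 48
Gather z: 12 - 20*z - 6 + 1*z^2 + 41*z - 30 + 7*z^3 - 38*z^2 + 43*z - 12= 7*z^3 - 37*z^2 + 64*z - 36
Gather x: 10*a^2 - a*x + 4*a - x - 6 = 10*a^2 + 4*a + x*(-a - 1) - 6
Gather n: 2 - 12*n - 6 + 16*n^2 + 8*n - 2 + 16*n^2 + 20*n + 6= 32*n^2 + 16*n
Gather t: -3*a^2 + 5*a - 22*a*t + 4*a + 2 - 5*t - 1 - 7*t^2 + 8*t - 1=-3*a^2 + 9*a - 7*t^2 + t*(3 - 22*a)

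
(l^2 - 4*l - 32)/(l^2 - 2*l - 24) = (l - 8)/(l - 6)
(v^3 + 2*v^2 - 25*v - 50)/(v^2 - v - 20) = (v^2 + 7*v + 10)/(v + 4)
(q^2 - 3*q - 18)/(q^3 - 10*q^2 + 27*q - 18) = (q + 3)/(q^2 - 4*q + 3)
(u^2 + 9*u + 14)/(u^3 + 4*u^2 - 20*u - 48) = (u + 7)/(u^2 + 2*u - 24)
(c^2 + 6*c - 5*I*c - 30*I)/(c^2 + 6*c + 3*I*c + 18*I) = (c - 5*I)/(c + 3*I)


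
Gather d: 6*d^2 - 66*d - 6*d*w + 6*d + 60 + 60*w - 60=6*d^2 + d*(-6*w - 60) + 60*w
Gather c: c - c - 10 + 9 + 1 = 0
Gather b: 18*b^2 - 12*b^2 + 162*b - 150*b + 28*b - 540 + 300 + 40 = 6*b^2 + 40*b - 200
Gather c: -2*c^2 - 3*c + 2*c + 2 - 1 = -2*c^2 - c + 1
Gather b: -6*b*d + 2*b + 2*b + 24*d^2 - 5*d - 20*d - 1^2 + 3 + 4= b*(4 - 6*d) + 24*d^2 - 25*d + 6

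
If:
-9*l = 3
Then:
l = -1/3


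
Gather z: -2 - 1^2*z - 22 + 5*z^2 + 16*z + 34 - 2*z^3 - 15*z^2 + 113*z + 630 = -2*z^3 - 10*z^2 + 128*z + 640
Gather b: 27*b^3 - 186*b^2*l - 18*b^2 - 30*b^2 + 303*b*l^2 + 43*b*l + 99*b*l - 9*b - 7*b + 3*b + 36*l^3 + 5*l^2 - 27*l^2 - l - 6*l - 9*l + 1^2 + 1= 27*b^3 + b^2*(-186*l - 48) + b*(303*l^2 + 142*l - 13) + 36*l^3 - 22*l^2 - 16*l + 2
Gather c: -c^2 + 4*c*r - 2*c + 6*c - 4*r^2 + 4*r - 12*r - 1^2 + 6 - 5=-c^2 + c*(4*r + 4) - 4*r^2 - 8*r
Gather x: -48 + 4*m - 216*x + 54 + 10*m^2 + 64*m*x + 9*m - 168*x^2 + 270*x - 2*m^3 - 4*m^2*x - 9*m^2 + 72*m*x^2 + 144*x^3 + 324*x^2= -2*m^3 + m^2 + 13*m + 144*x^3 + x^2*(72*m + 156) + x*(-4*m^2 + 64*m + 54) + 6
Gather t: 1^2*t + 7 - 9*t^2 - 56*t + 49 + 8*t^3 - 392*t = 8*t^3 - 9*t^2 - 447*t + 56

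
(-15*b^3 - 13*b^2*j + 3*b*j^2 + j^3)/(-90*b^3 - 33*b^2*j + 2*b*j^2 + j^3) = (3*b^2 + 2*b*j - j^2)/(18*b^2 + 3*b*j - j^2)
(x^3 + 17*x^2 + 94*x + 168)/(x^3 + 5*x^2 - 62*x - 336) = (x + 4)/(x - 8)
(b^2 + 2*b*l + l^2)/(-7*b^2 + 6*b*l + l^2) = (b^2 + 2*b*l + l^2)/(-7*b^2 + 6*b*l + l^2)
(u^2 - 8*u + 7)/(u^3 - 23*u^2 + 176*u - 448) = (u - 1)/(u^2 - 16*u + 64)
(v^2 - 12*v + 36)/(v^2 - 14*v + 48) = (v - 6)/(v - 8)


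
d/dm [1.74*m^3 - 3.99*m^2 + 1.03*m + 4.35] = 5.22*m^2 - 7.98*m + 1.03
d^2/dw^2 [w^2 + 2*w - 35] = 2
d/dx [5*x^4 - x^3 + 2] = x^2*(20*x - 3)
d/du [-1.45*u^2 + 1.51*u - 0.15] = 1.51 - 2.9*u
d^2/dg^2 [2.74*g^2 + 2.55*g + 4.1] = 5.48000000000000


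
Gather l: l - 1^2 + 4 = l + 3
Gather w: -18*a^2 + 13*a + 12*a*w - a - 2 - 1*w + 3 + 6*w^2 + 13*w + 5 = -18*a^2 + 12*a + 6*w^2 + w*(12*a + 12) + 6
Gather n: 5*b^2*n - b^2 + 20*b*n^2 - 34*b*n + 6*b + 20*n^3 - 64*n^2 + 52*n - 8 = -b^2 + 6*b + 20*n^3 + n^2*(20*b - 64) + n*(5*b^2 - 34*b + 52) - 8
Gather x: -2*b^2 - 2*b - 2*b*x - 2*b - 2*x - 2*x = -2*b^2 - 4*b + x*(-2*b - 4)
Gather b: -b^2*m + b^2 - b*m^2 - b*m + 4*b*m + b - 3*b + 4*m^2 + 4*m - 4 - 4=b^2*(1 - m) + b*(-m^2 + 3*m - 2) + 4*m^2 + 4*m - 8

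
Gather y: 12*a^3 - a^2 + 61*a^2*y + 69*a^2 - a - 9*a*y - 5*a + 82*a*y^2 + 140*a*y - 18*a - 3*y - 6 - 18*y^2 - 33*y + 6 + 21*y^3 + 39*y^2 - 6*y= 12*a^3 + 68*a^2 - 24*a + 21*y^3 + y^2*(82*a + 21) + y*(61*a^2 + 131*a - 42)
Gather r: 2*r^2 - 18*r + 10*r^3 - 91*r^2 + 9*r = 10*r^3 - 89*r^2 - 9*r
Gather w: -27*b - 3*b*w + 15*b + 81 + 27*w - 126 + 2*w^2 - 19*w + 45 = -12*b + 2*w^2 + w*(8 - 3*b)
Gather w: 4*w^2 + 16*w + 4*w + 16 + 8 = 4*w^2 + 20*w + 24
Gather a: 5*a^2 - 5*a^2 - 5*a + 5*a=0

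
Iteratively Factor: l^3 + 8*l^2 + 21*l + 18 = (l + 2)*(l^2 + 6*l + 9) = (l + 2)*(l + 3)*(l + 3)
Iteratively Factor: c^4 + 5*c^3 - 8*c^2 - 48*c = (c - 3)*(c^3 + 8*c^2 + 16*c) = (c - 3)*(c + 4)*(c^2 + 4*c) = c*(c - 3)*(c + 4)*(c + 4)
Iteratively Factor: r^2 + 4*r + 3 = (r + 1)*(r + 3)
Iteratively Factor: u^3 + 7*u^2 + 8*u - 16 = (u + 4)*(u^2 + 3*u - 4) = (u + 4)^2*(u - 1)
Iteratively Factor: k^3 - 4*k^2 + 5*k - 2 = (k - 1)*(k^2 - 3*k + 2) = (k - 1)^2*(k - 2)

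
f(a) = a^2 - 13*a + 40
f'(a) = 2*a - 13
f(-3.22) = 92.23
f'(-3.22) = -19.44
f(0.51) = 33.63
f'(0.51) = -11.98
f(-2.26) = 74.49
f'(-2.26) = -17.52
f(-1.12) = 55.81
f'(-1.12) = -15.24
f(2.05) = 17.55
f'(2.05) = -8.90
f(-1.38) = 59.84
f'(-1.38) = -15.76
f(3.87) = 4.67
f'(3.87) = -5.26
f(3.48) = 6.87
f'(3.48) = -6.04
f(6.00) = -2.00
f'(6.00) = -1.00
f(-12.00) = 340.00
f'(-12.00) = -37.00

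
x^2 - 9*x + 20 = (x - 5)*(x - 4)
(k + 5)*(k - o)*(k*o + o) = k^3*o - k^2*o^2 + 6*k^2*o - 6*k*o^2 + 5*k*o - 5*o^2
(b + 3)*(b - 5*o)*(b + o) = b^3 - 4*b^2*o + 3*b^2 - 5*b*o^2 - 12*b*o - 15*o^2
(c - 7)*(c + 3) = c^2 - 4*c - 21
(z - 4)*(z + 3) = z^2 - z - 12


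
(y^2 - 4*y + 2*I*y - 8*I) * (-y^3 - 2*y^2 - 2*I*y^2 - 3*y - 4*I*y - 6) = -y^5 + 2*y^4 - 4*I*y^4 + 9*y^3 + 8*I*y^3 - 2*y^2 + 26*I*y^2 - 8*y + 12*I*y + 48*I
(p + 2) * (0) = 0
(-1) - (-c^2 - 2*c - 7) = c^2 + 2*c + 6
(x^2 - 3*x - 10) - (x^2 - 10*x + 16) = 7*x - 26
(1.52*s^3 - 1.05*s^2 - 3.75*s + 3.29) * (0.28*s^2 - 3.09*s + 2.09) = 0.4256*s^5 - 4.9908*s^4 + 5.3713*s^3 + 10.3142*s^2 - 18.0036*s + 6.8761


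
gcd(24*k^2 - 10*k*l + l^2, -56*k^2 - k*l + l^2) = 1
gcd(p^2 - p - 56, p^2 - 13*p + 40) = p - 8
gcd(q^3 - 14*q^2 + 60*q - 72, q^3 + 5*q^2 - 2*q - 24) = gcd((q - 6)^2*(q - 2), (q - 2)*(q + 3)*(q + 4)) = q - 2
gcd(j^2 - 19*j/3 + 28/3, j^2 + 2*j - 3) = 1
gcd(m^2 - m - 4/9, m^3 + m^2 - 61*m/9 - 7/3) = m + 1/3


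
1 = 1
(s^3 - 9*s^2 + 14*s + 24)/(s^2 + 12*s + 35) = (s^3 - 9*s^2 + 14*s + 24)/(s^2 + 12*s + 35)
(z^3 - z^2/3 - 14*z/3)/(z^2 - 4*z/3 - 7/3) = z*(z + 2)/(z + 1)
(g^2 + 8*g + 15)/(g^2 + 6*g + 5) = (g + 3)/(g + 1)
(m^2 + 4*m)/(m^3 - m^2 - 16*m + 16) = m/(m^2 - 5*m + 4)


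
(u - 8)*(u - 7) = u^2 - 15*u + 56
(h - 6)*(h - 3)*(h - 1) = h^3 - 10*h^2 + 27*h - 18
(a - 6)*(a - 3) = a^2 - 9*a + 18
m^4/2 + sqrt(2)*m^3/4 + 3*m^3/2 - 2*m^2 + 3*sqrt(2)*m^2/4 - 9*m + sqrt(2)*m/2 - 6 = (m/2 + 1/2)*(m + 2)*(m - 3*sqrt(2)/2)*(m + 2*sqrt(2))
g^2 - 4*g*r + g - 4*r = (g + 1)*(g - 4*r)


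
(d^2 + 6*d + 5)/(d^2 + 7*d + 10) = (d + 1)/(d + 2)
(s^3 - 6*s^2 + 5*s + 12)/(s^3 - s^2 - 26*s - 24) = (s^2 - 7*s + 12)/(s^2 - 2*s - 24)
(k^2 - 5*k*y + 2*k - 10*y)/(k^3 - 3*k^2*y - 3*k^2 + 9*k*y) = (k^2 - 5*k*y + 2*k - 10*y)/(k*(k^2 - 3*k*y - 3*k + 9*y))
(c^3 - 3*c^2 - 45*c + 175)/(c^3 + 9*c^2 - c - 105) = (c^2 - 10*c + 25)/(c^2 + 2*c - 15)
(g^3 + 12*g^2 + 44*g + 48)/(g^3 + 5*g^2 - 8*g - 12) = (g^2 + 6*g + 8)/(g^2 - g - 2)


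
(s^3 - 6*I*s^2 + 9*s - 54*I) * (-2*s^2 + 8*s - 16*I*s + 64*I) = -2*s^5 + 8*s^4 - 4*I*s^4 - 114*s^3 + 16*I*s^3 + 456*s^2 - 36*I*s^2 - 864*s + 144*I*s + 3456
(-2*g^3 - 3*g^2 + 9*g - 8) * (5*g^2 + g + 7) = -10*g^5 - 17*g^4 + 28*g^3 - 52*g^2 + 55*g - 56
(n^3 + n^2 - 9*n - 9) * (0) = 0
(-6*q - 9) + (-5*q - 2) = -11*q - 11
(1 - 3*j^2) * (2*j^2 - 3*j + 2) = -6*j^4 + 9*j^3 - 4*j^2 - 3*j + 2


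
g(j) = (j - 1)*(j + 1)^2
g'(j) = (j - 1)*(2*j + 2) + (j + 1)^2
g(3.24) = 40.27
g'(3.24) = 36.97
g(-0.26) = -0.69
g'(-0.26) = -1.32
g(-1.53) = -0.71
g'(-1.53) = 2.96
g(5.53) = 193.16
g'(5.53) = 101.80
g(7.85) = 536.51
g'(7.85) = 199.57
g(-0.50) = -0.38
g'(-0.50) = -1.25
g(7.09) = 398.58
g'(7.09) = 163.98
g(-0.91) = -0.02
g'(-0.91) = -0.34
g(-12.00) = -1573.00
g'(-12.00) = 407.00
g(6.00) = 245.00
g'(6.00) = 119.00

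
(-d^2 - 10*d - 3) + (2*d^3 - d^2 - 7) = 2*d^3 - 2*d^2 - 10*d - 10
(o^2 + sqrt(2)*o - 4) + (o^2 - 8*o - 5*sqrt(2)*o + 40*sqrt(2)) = 2*o^2 - 8*o - 4*sqrt(2)*o - 4 + 40*sqrt(2)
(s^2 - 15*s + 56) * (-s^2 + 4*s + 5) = -s^4 + 19*s^3 - 111*s^2 + 149*s + 280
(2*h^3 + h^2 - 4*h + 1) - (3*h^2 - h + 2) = 2*h^3 - 2*h^2 - 3*h - 1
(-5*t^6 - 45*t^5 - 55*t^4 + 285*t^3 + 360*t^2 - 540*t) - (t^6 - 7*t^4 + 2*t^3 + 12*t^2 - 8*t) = -6*t^6 - 45*t^5 - 48*t^4 + 283*t^3 + 348*t^2 - 532*t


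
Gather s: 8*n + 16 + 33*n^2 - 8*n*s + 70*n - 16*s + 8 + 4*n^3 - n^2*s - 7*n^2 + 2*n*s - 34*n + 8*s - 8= 4*n^3 + 26*n^2 + 44*n + s*(-n^2 - 6*n - 8) + 16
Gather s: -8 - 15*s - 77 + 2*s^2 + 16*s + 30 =2*s^2 + s - 55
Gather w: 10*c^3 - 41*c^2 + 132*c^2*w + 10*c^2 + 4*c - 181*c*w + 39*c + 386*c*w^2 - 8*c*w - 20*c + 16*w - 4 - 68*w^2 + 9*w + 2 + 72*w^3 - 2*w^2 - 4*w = 10*c^3 - 31*c^2 + 23*c + 72*w^3 + w^2*(386*c - 70) + w*(132*c^2 - 189*c + 21) - 2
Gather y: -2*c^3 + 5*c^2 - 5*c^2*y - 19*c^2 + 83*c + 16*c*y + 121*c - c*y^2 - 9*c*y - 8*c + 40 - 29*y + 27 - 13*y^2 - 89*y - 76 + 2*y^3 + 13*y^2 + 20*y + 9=-2*c^3 - 14*c^2 - c*y^2 + 196*c + 2*y^3 + y*(-5*c^2 + 7*c - 98)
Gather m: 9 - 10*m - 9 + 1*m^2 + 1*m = m^2 - 9*m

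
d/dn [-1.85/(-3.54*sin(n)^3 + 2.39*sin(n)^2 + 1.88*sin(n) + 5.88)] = (-19.647*sin(n)^2 + 8.843*sin(n) + 3.478)*cos(n)/(-3.54*sin(n)^3 + 2.39*sin(n)^2 + 1.88*sin(n) + 5.88)^2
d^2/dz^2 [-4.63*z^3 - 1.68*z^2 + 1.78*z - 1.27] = -27.78*z - 3.36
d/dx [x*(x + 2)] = 2*x + 2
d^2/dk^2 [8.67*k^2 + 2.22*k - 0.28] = 17.3400000000000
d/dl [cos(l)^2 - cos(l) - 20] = sin(l) - sin(2*l)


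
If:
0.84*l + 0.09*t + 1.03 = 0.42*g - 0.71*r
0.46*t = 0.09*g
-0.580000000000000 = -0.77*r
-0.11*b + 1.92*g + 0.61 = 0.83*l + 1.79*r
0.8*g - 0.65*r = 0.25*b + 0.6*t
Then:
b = -4.24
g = -0.84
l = -2.26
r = 0.75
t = -0.16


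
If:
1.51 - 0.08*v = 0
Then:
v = 18.88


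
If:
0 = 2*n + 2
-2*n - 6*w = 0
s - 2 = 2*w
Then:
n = -1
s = 8/3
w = 1/3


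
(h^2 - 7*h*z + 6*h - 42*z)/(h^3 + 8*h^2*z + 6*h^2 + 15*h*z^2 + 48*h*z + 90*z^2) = (h - 7*z)/(h^2 + 8*h*z + 15*z^2)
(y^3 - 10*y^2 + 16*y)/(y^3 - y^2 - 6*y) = (-y^2 + 10*y - 16)/(-y^2 + y + 6)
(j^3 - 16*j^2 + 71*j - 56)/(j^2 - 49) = (j^2 - 9*j + 8)/(j + 7)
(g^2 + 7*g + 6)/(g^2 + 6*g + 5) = (g + 6)/(g + 5)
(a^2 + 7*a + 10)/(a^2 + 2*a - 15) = (a + 2)/(a - 3)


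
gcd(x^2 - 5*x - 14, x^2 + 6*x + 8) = x + 2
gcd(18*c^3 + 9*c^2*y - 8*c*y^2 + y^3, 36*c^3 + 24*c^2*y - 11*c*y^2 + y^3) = -6*c^2 - 5*c*y + y^2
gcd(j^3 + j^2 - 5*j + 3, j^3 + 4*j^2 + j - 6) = j^2 + 2*j - 3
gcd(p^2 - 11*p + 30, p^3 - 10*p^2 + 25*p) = p - 5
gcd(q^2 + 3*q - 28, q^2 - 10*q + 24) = q - 4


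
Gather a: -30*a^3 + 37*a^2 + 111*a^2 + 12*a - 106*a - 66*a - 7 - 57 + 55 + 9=-30*a^3 + 148*a^2 - 160*a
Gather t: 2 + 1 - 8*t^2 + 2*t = -8*t^2 + 2*t + 3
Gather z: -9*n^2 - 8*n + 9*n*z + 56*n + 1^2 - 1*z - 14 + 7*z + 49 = -9*n^2 + 48*n + z*(9*n + 6) + 36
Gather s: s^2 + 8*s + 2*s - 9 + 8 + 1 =s^2 + 10*s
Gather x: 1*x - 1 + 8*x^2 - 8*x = 8*x^2 - 7*x - 1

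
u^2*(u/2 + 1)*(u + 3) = u^4/2 + 5*u^3/2 + 3*u^2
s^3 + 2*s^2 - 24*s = s*(s - 4)*(s + 6)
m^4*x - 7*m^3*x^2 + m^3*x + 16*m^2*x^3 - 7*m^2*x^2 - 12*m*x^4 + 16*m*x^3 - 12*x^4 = (m - 3*x)*(m - 2*x)^2*(m*x + x)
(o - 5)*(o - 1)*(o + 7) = o^3 + o^2 - 37*o + 35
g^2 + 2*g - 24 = (g - 4)*(g + 6)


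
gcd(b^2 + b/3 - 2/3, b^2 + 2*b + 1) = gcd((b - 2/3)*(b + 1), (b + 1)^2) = b + 1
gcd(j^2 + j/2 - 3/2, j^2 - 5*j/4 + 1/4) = j - 1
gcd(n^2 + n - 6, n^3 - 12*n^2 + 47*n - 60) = 1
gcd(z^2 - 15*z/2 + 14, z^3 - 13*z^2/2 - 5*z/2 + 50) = z - 4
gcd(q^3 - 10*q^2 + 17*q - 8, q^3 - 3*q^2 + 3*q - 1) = q^2 - 2*q + 1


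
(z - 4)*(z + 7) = z^2 + 3*z - 28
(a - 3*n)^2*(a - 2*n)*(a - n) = a^4 - 9*a^3*n + 29*a^2*n^2 - 39*a*n^3 + 18*n^4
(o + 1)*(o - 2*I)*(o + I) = o^3 + o^2 - I*o^2 + 2*o - I*o + 2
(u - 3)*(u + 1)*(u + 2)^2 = u^4 + 2*u^3 - 7*u^2 - 20*u - 12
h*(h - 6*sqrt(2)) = h^2 - 6*sqrt(2)*h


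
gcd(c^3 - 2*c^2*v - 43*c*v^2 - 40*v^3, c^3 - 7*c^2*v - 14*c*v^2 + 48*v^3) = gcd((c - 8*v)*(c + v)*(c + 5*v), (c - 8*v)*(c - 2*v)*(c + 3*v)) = -c + 8*v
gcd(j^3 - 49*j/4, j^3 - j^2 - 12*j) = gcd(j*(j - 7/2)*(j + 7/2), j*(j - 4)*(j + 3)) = j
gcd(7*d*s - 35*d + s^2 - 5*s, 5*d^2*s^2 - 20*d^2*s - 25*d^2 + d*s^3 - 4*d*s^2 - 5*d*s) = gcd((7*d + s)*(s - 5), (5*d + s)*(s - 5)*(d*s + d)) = s - 5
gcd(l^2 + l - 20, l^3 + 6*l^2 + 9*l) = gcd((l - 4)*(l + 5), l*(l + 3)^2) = 1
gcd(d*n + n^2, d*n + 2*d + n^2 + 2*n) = d + n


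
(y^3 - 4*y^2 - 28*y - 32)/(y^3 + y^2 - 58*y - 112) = (y + 2)/(y + 7)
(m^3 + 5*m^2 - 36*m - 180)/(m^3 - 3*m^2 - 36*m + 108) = (m + 5)/(m - 3)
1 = 1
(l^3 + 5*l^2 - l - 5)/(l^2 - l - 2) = (l^2 + 4*l - 5)/(l - 2)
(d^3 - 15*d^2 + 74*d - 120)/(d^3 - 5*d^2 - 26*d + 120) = (d - 5)/(d + 5)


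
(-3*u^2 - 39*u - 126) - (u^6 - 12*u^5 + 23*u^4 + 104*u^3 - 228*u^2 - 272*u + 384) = -u^6 + 12*u^5 - 23*u^4 - 104*u^3 + 225*u^2 + 233*u - 510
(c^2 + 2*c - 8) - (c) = c^2 + c - 8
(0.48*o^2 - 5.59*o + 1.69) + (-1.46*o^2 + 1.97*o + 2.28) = -0.98*o^2 - 3.62*o + 3.97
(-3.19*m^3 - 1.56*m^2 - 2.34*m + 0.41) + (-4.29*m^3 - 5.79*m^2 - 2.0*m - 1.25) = -7.48*m^3 - 7.35*m^2 - 4.34*m - 0.84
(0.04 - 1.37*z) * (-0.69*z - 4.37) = 0.9453*z^2 + 5.9593*z - 0.1748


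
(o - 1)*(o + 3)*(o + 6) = o^3 + 8*o^2 + 9*o - 18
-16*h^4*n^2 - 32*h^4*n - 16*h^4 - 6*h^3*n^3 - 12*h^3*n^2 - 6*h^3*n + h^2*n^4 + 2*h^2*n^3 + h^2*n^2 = (-8*h + n)*(2*h + n)*(h*n + h)^2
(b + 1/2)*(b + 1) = b^2 + 3*b/2 + 1/2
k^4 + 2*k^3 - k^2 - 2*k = k*(k - 1)*(k + 1)*(k + 2)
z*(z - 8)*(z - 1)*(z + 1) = z^4 - 8*z^3 - z^2 + 8*z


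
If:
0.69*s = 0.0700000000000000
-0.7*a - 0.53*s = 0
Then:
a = -0.08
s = 0.10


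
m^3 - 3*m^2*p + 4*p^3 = (m - 2*p)^2*(m + p)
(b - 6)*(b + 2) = b^2 - 4*b - 12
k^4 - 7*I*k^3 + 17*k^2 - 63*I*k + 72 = (k - 8*I)*(k - 3*I)*(k + I)*(k + 3*I)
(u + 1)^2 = u^2 + 2*u + 1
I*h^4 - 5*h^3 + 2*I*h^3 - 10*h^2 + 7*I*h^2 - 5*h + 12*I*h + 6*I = (h + 1)*(h - I)*(h + 6*I)*(I*h + I)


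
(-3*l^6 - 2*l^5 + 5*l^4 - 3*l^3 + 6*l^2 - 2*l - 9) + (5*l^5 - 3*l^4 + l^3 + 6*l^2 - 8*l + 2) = -3*l^6 + 3*l^5 + 2*l^4 - 2*l^3 + 12*l^2 - 10*l - 7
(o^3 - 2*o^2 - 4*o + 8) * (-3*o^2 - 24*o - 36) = -3*o^5 - 18*o^4 + 24*o^3 + 144*o^2 - 48*o - 288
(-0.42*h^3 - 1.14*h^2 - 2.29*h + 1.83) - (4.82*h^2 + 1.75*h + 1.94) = -0.42*h^3 - 5.96*h^2 - 4.04*h - 0.11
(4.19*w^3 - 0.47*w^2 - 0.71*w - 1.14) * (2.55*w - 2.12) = 10.6845*w^4 - 10.0813*w^3 - 0.8141*w^2 - 1.4018*w + 2.4168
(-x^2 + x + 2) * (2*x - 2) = -2*x^3 + 4*x^2 + 2*x - 4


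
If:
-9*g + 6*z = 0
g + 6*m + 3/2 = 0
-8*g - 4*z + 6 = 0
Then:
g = 3/7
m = -9/28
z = 9/14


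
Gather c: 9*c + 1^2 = 9*c + 1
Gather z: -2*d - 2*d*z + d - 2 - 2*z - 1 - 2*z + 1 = -d + z*(-2*d - 4) - 2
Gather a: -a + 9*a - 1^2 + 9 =8*a + 8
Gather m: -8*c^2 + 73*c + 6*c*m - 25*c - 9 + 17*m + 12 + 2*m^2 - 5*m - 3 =-8*c^2 + 48*c + 2*m^2 + m*(6*c + 12)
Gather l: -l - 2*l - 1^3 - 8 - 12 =-3*l - 21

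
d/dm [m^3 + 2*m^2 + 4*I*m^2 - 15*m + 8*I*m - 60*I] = 3*m^2 + m*(4 + 8*I) - 15 + 8*I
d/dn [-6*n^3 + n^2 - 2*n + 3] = -18*n^2 + 2*n - 2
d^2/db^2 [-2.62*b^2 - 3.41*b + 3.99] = -5.24000000000000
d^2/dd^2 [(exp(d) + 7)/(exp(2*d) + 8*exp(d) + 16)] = (exp(2*d) + 12*exp(d) - 40)*exp(d)/(exp(4*d) + 16*exp(3*d) + 96*exp(2*d) + 256*exp(d) + 256)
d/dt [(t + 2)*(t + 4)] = 2*t + 6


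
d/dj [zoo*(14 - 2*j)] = zoo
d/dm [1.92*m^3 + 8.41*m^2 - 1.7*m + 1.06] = 5.76*m^2 + 16.82*m - 1.7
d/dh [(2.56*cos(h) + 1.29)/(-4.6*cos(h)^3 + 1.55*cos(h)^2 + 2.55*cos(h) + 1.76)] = (-23.552*cos(h)^3 - 13.834*cos(h)^2 + 3.999*cos(h) - 1.2161)*sin(h)/(21.16*cos(h)^6 - 14.26*cos(h)^5 - 21.0575*cos(h)^4 - 8.287*cos(h)^3 + 11.9585*cos(h)^2 + 8.976*cos(h) + 3.0976)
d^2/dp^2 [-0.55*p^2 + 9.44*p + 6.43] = -1.10000000000000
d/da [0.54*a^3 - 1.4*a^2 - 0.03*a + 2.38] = 1.62*a^2 - 2.8*a - 0.03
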